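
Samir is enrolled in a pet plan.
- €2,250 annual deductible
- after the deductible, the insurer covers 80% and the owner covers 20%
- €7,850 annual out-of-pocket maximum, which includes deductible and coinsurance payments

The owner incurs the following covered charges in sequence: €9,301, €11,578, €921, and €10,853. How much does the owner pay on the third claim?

€184.20

Claim 1 — €9,301: €2,250 to deductible, leaving €7,051; owner's 20% is €1,410.20. Cost to owner: €3,660.20. OOP to date €3,660.20.
Claim 2 — €11,578: 20% coinsurance on €11,578 = €2,315.60. Owner owes €2,315.60 (running OOP €5,975.80).
Claim 3 — €921: 20% coinsurance on €921 = €184.20. Cost to owner: €184.20. OOP to date €6,160.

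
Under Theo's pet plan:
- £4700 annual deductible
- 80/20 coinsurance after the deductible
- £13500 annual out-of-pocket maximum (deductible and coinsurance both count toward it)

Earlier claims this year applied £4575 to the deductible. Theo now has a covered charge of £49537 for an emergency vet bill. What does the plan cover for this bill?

£40612

£4575 of the £4700 deductible is already met, leaving £125.
The remaining £49412 (= £49537 − £125) moves to coinsurance.
Coinsurance: £49412 × 20% = £9882.40.
Owner responsibility before any cap: £125 + £9882.40 = £10007.40.
That would bring total out-of-pocket to £14582.40, past the £13500 cap. The owner is capped at £13500 − £4575 = £8925 on this claim.
The plan picks up £49537 − £8925 = £40612.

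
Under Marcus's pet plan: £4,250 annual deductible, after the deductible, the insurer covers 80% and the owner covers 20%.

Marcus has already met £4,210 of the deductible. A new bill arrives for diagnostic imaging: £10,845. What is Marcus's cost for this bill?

£2,201

Remaining deductible: £4,250 − £4,210 = £40.
That leaves £10,845 − £40 = £10,805 for coinsurance.
Coinsurance: £10,805 × 20% = £2,161.
That puts the owner's cost at £40 + £2,161 = £2,201.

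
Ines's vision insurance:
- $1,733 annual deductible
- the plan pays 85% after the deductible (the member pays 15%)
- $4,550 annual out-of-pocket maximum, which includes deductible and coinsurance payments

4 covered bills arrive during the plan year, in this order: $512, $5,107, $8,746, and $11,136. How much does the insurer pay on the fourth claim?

$10,213.80

Claim 1 — $512: entire amount goes to the deductible. Cost to member: $512. OOP to date $512. Insurer: $512 − $512 = $0.
Claim 2 — $5,107: $1,221 to deductible, leaving $3,886; member's 15% is $582.90. Cost to member: $1,803.90. OOP to date $2,315.90. Plan pays $5,107 − $1,803.90 = $3,303.10.
Claim 3 — $8,746: 15% coinsurance on $8,746 = $1,311.90. Member pays $1,311.90; OOP now $3,627.80. Plan pays $8,746 − $1,311.90 = $7,434.10.
Claim 4 — $11,136: deductible already satisfied, so member's share is 15% × $11,136 = $1,670.40. Adding that to $3,627.80 gives $5,298.20, past the $4,550 cap; member pays only $4,550 − $3,627.80 = $922.20. Insurer: $11,136 − $922.20 = $10,213.80.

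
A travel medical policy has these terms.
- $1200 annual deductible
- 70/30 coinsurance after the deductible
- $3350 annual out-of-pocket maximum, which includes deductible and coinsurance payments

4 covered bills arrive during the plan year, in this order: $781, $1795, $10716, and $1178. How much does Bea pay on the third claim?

Claim 1 ($781): all of it applies to the deductible. Cost to traveler: $781. OOP to date $781.
Claim 2 ($1795): $419 to deductible, leaving $1376; coinsurance $1376 × 30% = $412.80. Cost to traveler: $831.80. OOP to date $1612.80.
Claim 3 ($10716): 30% coinsurance on $10716 = $3214.80. Adding that to $1612.80 gives $4827.60, past the $3350 cap; traveler pays only $3350 − $1612.80 = $1737.20.

$1737.20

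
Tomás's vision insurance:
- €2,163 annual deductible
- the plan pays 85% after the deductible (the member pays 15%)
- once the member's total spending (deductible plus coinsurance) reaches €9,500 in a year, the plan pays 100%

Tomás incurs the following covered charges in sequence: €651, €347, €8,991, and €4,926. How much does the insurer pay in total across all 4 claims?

€10,839.20

Bill 1, €651: entire amount goes to the deductible. Cost to member: €651. OOP to date €651. Plan pays €651 − €651 = €0.
Bill 2, €347: all of it applies to the deductible. Member owes €347 (running OOP €998). Insurer: €347 − €347 = €0.
Bill 3, €8,991: €1,165 to deductible, leaving €7,826; member's 15% is €1,173.90. Member pays €2,338.90; OOP now €3,336.90. Plan pays €8,991 − €2,338.90 = €6,652.10.
Bill 4, €4,926: deductible already satisfied, so member's share is 15% × €4,926 = €738.90. Member pays €738.90; OOP now €4,075.80. Plan pays €4,926 − €738.90 = €4,187.10.
Insurer total = bills − member's total = €14,915 − €4,075.80 = €10,839.20.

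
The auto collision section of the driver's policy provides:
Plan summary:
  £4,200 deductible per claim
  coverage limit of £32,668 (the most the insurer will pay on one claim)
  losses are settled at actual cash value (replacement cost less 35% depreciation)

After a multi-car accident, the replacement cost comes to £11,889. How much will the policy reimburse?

Depreciate 35%: the covered value is £11,889 × 0.65 = £7,727.85.
After the deductible, £7,727.85 − £4,200 = £3,527.85 remains.
That's under the £32,668 cap, so the insurer reimburses the full £3,527.85.

£3,527.85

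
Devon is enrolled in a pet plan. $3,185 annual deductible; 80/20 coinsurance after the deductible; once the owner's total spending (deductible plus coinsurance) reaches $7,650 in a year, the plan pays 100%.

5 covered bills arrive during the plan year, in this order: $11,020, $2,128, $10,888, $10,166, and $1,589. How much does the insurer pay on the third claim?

$8,710.40

Claim 1 — $11,020: $3,185 to deductible, leaving $7,835; owner's 20% is $1,567. Cost to owner: $4,752. OOP to date $4,752. Insurer: $11,020 − $4,752 = $6,268.
Claim 2 — $2,128: 20% coinsurance on $2,128 = $425.60. Owner owes $425.60 (running OOP $5,177.60). Plan pays $2,128 − $425.60 = $1,702.40.
Claim 3 — $10,888: deductible already satisfied, so owner's share is 20% × $10,888 = $2,177.60. Owner pays $2,177.60; OOP now $7,355.20. Plan pays $10,888 − $2,177.60 = $8,710.40.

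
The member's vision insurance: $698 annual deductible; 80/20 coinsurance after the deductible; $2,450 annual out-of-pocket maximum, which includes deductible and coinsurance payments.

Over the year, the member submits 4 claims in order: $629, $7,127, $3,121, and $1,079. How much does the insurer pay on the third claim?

$2,780.60

Claim 1 ($629): all of it applies to the deductible. Member owes $629 (running OOP $629). Plan pays $629 − $629 = $0.
Claim 2 ($7,127): $69 finishes the deductible; $7,058 goes to coinsurance; 20% of $7,058 = $1,411.60. Member owes $1,480.60 (running OOP $2,109.60). Plan pays $7,127 − $1,480.60 = $5,646.40.
Claim 3 ($3,121): deductible met; 20% of $3,121 = $624.20. OOP would hit $2,733.80 > $2,450, so the cap limits the member to $2,450 − $2,109.60 = $340.40. Plan pays $3,121 − $340.40 = $2,780.60.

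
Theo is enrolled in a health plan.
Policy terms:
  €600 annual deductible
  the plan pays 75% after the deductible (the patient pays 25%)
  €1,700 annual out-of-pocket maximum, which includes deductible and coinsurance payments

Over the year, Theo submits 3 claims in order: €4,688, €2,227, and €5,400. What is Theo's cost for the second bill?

Claim 1 — €4,688: €600 to deductible, leaving €4,088; coinsurance €4,088 × 25% = €1,022. Patient pays €1,622; OOP now €1,622.
Claim 2 — €2,227: deductible met; 25% of €2,227 = €556.75. Adding that to €1,622 gives €2,178.75, past the €1,700 cap; patient pays only €1,700 − €1,622 = €78.

€78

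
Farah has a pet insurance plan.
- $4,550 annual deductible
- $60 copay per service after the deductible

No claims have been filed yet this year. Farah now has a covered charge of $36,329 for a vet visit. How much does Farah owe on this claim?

$4,610

Deductible not yet touched, so the first $4,550 of the bill goes to the deductible.
The remaining $31,779 (= $36,329 − $4,550) moves to the copay.
Copay on this service: $60.
Owner responsibility: $4,550 + $60 = $4,610.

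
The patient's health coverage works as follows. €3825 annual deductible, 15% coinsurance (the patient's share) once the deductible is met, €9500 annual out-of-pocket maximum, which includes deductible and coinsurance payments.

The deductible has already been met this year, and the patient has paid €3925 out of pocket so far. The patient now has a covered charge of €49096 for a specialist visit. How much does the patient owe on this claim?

€5575

With the deductible met, the entire €49096 is subject to coinsurance.
15% of €49096 = €7364.40 falls to the patient.
Year-to-date out-of-pocket would reach €3925 + €7364.40 = €11289.40, above the €9500 maximum, so the patient pays only €9500 − €3925 = €5575.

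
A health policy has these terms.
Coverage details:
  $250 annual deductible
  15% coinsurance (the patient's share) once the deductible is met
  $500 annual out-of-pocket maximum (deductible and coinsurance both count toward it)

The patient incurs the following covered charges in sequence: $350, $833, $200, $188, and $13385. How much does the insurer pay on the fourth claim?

$159.80

Claim 1 — $350: deductible takes $250, $100 remains; patient's 15% is $15. Patient owes $265 (running OOP $265). Plan pays $350 − $265 = $85.
Claim 2 — $833: deductible already satisfied, so patient's share is 15% × $833 = $124.95. Patient pays $124.95; OOP now $389.95. Insurer: $833 − $124.95 = $708.05.
Claim 3 — $200: 15% coinsurance on $200 = $30. Patient pays $30; OOP now $419.95. Insurer: $200 − $30 = $170.
Claim 4 — $188: deductible already satisfied, so patient's share is 15% × $188 = $28.20. Cost to patient: $28.20. OOP to date $448.15. Insurer: $188 − $28.20 = $159.80.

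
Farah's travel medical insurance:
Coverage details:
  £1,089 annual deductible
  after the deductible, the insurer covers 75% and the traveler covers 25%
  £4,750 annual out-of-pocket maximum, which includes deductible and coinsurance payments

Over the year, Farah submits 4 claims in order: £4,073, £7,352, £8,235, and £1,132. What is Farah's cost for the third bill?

£1,077

#1 (£4,073): £1,089 finishes the deductible; £2,984 goes to coinsurance; traveler's 25% is £746. Traveler owes £1,835 (running OOP £1,835).
#2 (£7,352): deductible met; 25% of £7,352 = £1,838. Traveler owes £1,838 (running OOP £3,673).
#3 (£8,235): 25% coinsurance on £8,235 = £2,058.75. That would push OOP to £5,731.75, over the £4,750 cap, so traveler pays £4,750 − £3,673 = £1,077.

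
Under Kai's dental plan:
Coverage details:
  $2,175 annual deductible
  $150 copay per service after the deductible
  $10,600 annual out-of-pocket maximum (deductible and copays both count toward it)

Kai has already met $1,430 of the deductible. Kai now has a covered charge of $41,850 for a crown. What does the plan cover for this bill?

$40,955

Deductible still to meet: $2,175 − $1,430 = $745.
After the $745 deductible portion, $41,850 − $745 = $41,105 is subject to the copay.
Copay on this service: $150.
So the patient owes $745 + $150 = $895 before any cap.
Total out-of-pocket so far would be $1,430 + $895 = $2,325, below the $10,600 cap — no reduction.
Insurer pays the balance: $41,850 − $895 = $40,955.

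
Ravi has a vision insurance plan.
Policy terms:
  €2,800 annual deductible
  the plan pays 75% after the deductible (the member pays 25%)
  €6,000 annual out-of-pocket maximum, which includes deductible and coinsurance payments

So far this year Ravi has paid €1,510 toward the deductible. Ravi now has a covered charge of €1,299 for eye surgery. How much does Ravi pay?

Deductible still to meet: €2,800 − €1,510 = €1,290.
That leaves €1,299 − €1,290 = €9 for coinsurance.
Member's 25% share of €9 is €2.25.
That puts the member's cost at €1,290 + €2.25 = €1,292.25 before any cap.
Cumulative spending €1,510 + €1,292.25 = €2,802.25 stays under the €6,000 maximum.

€1,292.25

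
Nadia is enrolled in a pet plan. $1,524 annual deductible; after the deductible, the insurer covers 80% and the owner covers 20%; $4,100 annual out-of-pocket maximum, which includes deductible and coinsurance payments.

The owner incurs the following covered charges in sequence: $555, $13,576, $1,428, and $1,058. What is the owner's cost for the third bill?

$54.60

Claim 1 — $555: fully absorbed by the deductible. Cost to owner: $555. OOP to date $555.
Claim 2 — $13,576: deductible takes $969, $12,607 remains; owner's 20% is $2,521.40. Cost to owner: $3,490.40. OOP to date $4,045.40.
Claim 3 — $1,428: deductible met; 20% of $1,428 = $285.60. OOP would hit $4,331 > $4,100, so the cap limits the owner to $4,100 − $4,045.40 = $54.60.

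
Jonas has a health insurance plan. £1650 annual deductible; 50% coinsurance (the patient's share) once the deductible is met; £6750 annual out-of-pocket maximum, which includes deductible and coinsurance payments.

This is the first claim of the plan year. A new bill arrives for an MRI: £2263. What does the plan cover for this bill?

Deductible not yet touched, so the first £1650 of the bill goes to the deductible.
The remaining £613 (= £2263 − £1650) moves to coinsurance.
Patient's 50% share of £613 is £306.50.
So the patient owes £1650 + £306.50 = £1956.50 before any cap.
Total out-of-pocket so far would be £0 + £1956.50 = £1956.50, below the £6750 cap — no reduction.
The insurer covers the remainder: £2263 − £1956.50 = £306.50.

£306.50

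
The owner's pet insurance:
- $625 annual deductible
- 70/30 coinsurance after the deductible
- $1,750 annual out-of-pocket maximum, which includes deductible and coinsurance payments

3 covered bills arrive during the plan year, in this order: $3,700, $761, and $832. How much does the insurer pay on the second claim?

$558.50

#1 ($3,700): deductible takes $625, $3,075 remains; 30% of $3,075 = $922.50. Owner pays $1,547.50; OOP now $1,547.50. Insurer: $3,700 − $1,547.50 = $2,152.50.
#2 ($761): deductible already satisfied, so owner's share is 30% × $761 = $228.30. OOP would hit $1,775.80 > $1,750, so the cap limits the owner to $1,750 − $1,547.50 = $202.50. Plan pays $761 − $202.50 = $558.50.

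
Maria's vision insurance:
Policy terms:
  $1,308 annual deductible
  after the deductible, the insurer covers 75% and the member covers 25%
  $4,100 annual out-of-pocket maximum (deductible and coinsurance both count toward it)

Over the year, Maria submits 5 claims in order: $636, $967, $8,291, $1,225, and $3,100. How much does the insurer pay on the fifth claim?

$2,760.75

Claim 1 — $636: fully absorbed by the deductible. Cost to member: $636. OOP to date $636. Plan pays $636 − $636 = $0.
Claim 2 — $967: $672 finishes the deductible; $295 goes to coinsurance; coinsurance $295 × 25% = $73.75. Member owes $745.75 (running OOP $1,381.75). Plan pays $967 − $745.75 = $221.25.
Claim 3 — $8,291: 25% coinsurance on $8,291 = $2,072.75. Member owes $2,072.75 (running OOP $3,454.50). Insurer: $8,291 − $2,072.75 = $6,218.25.
Claim 4 — $1,225: 25% coinsurance on $1,225 = $306.25. Member pays $306.25; OOP now $3,760.75. Insurer: $1,225 − $306.25 = $918.75.
Claim 5 — $3,100: deductible already satisfied, so member's share is 25% × $3,100 = $775. Adding that to $3,760.75 gives $4,535.75, past the $4,100 cap; member pays only $4,100 − $3,760.75 = $339.25. Insurer: $3,100 − $339.25 = $2,760.75.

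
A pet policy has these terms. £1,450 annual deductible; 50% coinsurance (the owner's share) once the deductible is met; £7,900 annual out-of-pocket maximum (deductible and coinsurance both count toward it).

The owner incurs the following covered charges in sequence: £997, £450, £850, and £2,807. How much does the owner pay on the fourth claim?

£1,403.50

#1 (£997): entire amount goes to the deductible. Owner owes £997 (running OOP £997).
#2 (£450): fully absorbed by the deductible. Cost to owner: £450. OOP to date £1,447.
#3 (£850): £3 finishes the deductible; £847 goes to coinsurance; coinsurance £847 × 50% = £423.50. Owner owes £426.50 (running OOP £1,873.50).
#4 (£2,807): deductible already satisfied, so owner's share is 50% × £2,807 = £1,403.50. Owner pays £1,403.50; OOP now £3,277.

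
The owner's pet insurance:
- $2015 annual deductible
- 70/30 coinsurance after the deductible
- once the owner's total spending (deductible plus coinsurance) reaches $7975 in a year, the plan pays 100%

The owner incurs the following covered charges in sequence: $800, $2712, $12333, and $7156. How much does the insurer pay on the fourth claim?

$5345

Claim 1 ($800): fully absorbed by the deductible. Cost to owner: $800. OOP to date $800. Insurer: $800 − $800 = $0.
Claim 2 ($2712): $1215 to deductible, leaving $1497; owner's 30% is $449.10. Owner owes $1664.10 (running OOP $2464.10). Plan pays $2712 − $1664.10 = $1047.90.
Claim 3 ($12333): deductible met; 30% of $12333 = $3699.90. Owner pays $3699.90; OOP now $6164. Plan pays $12333 − $3699.90 = $8633.10.
Claim 4 ($7156): 30% coinsurance on $7156 = $2146.80. Adding that to $6164 gives $8310.80, past the $7975 cap; owner pays only $7975 − $6164 = $1811. Plan pays $7156 − $1811 = $5345.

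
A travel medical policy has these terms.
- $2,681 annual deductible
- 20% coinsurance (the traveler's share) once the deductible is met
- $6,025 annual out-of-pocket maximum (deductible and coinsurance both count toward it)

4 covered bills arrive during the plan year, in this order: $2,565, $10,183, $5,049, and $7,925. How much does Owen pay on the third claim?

$1,009.80

#1 ($2,565): entire amount goes to the deductible. Cost to traveler: $2,565. OOP to date $2,565.
#2 ($10,183): deductible takes $116, $10,067 remains; 20% of $10,067 = $2,013.40. Traveler owes $2,129.40 (running OOP $4,694.40).
#3 ($5,049): deductible already satisfied, so traveler's share is 20% × $5,049 = $1,009.80. Cost to traveler: $1,009.80. OOP to date $5,704.20.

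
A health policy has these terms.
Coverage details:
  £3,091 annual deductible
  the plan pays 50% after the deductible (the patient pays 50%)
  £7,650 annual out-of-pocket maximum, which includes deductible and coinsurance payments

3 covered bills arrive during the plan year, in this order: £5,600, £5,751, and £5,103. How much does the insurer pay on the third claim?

#1 (£5,600): £3,091 to deductible, leaving £2,509; coinsurance £2,509 × 50% = £1,254.50. Patient owes £4,345.50 (running OOP £4,345.50). Insurer: £5,600 − £4,345.50 = £1,254.50.
#2 (£5,751): 50% coinsurance on £5,751 = £2,875.50. Patient owes £2,875.50 (running OOP £7,221). Plan pays £5,751 − £2,875.50 = £2,875.50.
#3 (£5,103): deductible already satisfied, so patient's share is 50% × £5,103 = £2,551.50. Adding that to £7,221 gives £9,772.50, past the £7,650 cap; patient pays only £7,650 − £7,221 = £429. Plan pays £5,103 − £429 = £4,674.

£4,674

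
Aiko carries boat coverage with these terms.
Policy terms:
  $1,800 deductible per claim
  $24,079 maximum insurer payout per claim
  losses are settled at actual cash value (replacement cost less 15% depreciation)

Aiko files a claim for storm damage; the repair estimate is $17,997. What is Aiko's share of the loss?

Depreciate 15%: the covered value is $17,997 × 0.85 = $15,297.45.
Less the $1,800 deductible: $15,297.45 − $1,800 = $13,497.45.
$13,497.45 ≤ $24,079, so the limit doesn't bind; insurer pays $13,497.45.
The owner bears the rest of the original loss: $17,997 − $13,497.45 = $4,499.55.

$4,499.55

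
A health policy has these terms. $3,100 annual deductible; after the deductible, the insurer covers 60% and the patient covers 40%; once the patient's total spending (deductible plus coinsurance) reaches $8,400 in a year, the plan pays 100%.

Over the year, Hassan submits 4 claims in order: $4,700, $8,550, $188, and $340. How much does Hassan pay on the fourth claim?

Claim 1 — $4,700: $3,100 finishes the deductible; $1,600 goes to coinsurance; 40% of $1,600 = $640. Cost to patient: $3,740. OOP to date $3,740.
Claim 2 — $8,550: deductible already satisfied, so patient's share is 40% × $8,550 = $3,420. Patient pays $3,420; OOP now $7,160.
Claim 3 — $188: 40% coinsurance on $188 = $75.20. Patient owes $75.20 (running OOP $7,235.20).
Claim 4 — $340: 40% coinsurance on $340 = $136. Cost to patient: $136. OOP to date $7,371.20.

$136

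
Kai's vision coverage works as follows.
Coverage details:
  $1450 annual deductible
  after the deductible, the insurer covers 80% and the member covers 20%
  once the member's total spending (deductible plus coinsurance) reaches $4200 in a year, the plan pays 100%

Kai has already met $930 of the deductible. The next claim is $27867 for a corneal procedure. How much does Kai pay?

$3270

Remaining deductible: $1450 − $930 = $520.
That leaves $27867 − $520 = $27347 for coinsurance.
Coinsurance: $27347 × 20% = $5469.40.
Member responsibility before any cap: $520 + $5469.40 = $5989.40.
Year-to-date out-of-pocket would reach $930 + $5989.40 = $6919.40, above the $4200 maximum, so the member pays only $4200 − $930 = $3270.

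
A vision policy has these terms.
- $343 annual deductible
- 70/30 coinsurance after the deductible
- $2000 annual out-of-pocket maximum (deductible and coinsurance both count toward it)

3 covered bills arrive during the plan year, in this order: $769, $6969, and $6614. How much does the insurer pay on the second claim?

Claim 1 — $769: $343 to deductible, leaving $426; coinsurance $426 × 30% = $127.80. Member owes $470.80 (running OOP $470.80). Plan pays $769 − $470.80 = $298.20.
Claim 2 — $6969: deductible met; 30% of $6969 = $2090.70. Adding that to $470.80 gives $2561.50, past the $2000 cap; member pays only $2000 − $470.80 = $1529.20. Insurer: $6969 − $1529.20 = $5439.80.

$5439.80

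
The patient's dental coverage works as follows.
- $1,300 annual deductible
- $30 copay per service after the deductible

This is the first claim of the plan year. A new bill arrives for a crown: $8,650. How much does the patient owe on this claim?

$1,330

The full $1,300 deductible is still open; $1,300 of this bill applies to it.
That leaves $8,650 − $1,300 = $7,350 for the copay.
Copay on this service: $30.
So the patient owes $1,300 + $30 = $1,330.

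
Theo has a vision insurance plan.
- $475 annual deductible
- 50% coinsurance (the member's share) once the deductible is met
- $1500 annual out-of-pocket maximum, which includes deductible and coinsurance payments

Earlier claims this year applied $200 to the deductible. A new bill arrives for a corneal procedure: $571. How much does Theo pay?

Remaining deductible: $475 − $200 = $275.
The remaining $296 (= $571 − $275) moves to coinsurance.
Member's 50% share of $296 is $148.
That puts the member's cost at $275 + $148 = $423 before any cap.
Cumulative spending $200 + $423 = $623 stays under the $1500 maximum.

$423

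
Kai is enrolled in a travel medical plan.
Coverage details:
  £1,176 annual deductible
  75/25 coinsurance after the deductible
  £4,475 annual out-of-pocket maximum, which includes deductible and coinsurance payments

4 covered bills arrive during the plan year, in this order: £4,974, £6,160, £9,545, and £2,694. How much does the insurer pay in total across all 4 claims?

Bill 1, £4,974: £1,176 finishes the deductible; £3,798 goes to coinsurance; coinsurance £3,798 × 25% = £949.50. Cost to traveler: £2,125.50. OOP to date £2,125.50. Plan pays £4,974 − £2,125.50 = £2,848.50.
Bill 2, £6,160: 25% coinsurance on £6,160 = £1,540. Traveler owes £1,540 (running OOP £3,665.50). Insurer: £6,160 − £1,540 = £4,620.
Bill 3, £9,545: deductible already satisfied, so traveler's share is 25% × £9,545 = £2,386.25. Adding that to £3,665.50 gives £6,051.75, past the £4,475 cap; traveler pays only £4,475 − £3,665.50 = £809.50. Plan pays £9,545 − £809.50 = £8,735.50.
Bill 4, £2,694: 25% coinsurance on £2,694 = £673.50. Adding that to £4,475 gives £5,148.50, past the £4,475 cap; traveler pays only £4,475 − £4,475 = £0. Insurer: £2,694 − £0 = £2,694.
Insurer total: £2,848.50 + £4,620 + £8,735.50 + £2,694 = £18,898.

£18,898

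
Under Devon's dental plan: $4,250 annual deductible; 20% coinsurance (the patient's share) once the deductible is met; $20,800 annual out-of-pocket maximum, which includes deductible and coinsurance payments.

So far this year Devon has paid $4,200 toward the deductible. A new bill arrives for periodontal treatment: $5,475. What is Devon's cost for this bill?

Deductible still to meet: $4,250 − $4,200 = $50.
That leaves $5,475 − $50 = $5,425 for coinsurance.
Coinsurance: $5,425 × 20% = $1,085.
That puts the patient's cost at $50 + $1,085 = $1,135 before any cap.
Total out-of-pocket so far would be $4,200 + $1,135 = $5,335, below the $20,800 cap — no reduction.

$1,135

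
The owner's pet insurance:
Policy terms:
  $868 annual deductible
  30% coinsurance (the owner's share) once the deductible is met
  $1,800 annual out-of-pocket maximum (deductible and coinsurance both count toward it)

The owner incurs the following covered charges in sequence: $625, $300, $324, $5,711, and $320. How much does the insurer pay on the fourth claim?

$4,893.30

Bill 1, $625: fully absorbed by the deductible. Owner pays $625; OOP now $625. Insurer: $625 − $625 = $0.
Bill 2, $300: $243 to deductible, leaving $57; 30% of $57 = $17.10. Owner pays $260.10; OOP now $885.10. Plan pays $300 − $260.10 = $39.90.
Bill 3, $324: deductible already satisfied, so owner's share is 30% × $324 = $97.20. Owner owes $97.20 (running OOP $982.30). Insurer: $324 − $97.20 = $226.80.
Bill 4, $5,711: deductible met; 30% of $5,711 = $1,713.30. OOP would hit $2,695.60 > $1,800, so the cap limits the owner to $1,800 − $982.30 = $817.70. Insurer: $5,711 − $817.70 = $4,893.30.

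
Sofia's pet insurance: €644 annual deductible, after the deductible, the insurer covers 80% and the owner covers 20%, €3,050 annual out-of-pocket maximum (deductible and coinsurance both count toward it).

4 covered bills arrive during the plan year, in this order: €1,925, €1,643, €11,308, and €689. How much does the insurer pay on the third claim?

Bill 1, €1,925: €644 to deductible, leaving €1,281; coinsurance €1,281 × 20% = €256.20. Cost to owner: €900.20. OOP to date €900.20. Plan pays €1,925 − €900.20 = €1,024.80.
Bill 2, €1,643: 20% coinsurance on €1,643 = €328.60. Cost to owner: €328.60. OOP to date €1,228.80. Plan pays €1,643 − €328.60 = €1,314.40.
Bill 3, €11,308: deductible already satisfied, so owner's share is 20% × €11,308 = €2,261.60. OOP would hit €3,490.40 > €3,050, so the cap limits the owner to €3,050 − €1,228.80 = €1,821.20. Plan pays €11,308 − €1,821.20 = €9,486.80.

€9,486.80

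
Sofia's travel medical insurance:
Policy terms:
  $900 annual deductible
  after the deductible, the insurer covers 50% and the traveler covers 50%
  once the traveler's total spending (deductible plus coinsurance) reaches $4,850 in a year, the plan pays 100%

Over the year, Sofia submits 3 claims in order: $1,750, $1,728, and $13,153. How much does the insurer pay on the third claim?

$10,492

Bill 1, $1,750: $900 finishes the deductible; $850 goes to coinsurance; 50% of $850 = $425. Traveler pays $1,325; OOP now $1,325. Insurer: $1,750 − $1,325 = $425.
Bill 2, $1,728: deductible met; 50% of $1,728 = $864. Cost to traveler: $864. OOP to date $2,189. Plan pays $1,728 − $864 = $864.
Bill 3, $13,153: deductible met; 50% of $13,153 = $6,576.50. Adding that to $2,189 gives $8,765.50, past the $4,850 cap; traveler pays only $4,850 − $2,189 = $2,661. Plan pays $13,153 − $2,661 = $10,492.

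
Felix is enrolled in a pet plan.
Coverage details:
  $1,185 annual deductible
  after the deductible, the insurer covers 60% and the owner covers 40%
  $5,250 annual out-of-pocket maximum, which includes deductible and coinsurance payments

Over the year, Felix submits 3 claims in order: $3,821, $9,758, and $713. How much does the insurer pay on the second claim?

$6,747.40

Bill 1, $3,821: $1,185 finishes the deductible; $2,636 goes to coinsurance; owner's 40% is $1,054.40. Cost to owner: $2,239.40. OOP to date $2,239.40. Insurer: $3,821 − $2,239.40 = $1,581.60.
Bill 2, $9,758: deductible already satisfied, so owner's share is 40% × $9,758 = $3,903.20. That would push OOP to $6,142.60, over the $5,250 cap, so owner pays $5,250 − $2,239.40 = $3,010.60. Plan pays $9,758 − $3,010.60 = $6,747.40.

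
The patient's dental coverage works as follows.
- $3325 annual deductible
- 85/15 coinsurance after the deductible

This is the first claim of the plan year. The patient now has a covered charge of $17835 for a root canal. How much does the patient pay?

Deductible not yet touched, so the first $3325 of the bill goes to the deductible.
That leaves $17835 − $3325 = $14510 for coinsurance.
15% of $14510 = $2176.50 falls to the patient.
That puts the patient's cost at $3325 + $2176.50 = $5501.50.

$5501.50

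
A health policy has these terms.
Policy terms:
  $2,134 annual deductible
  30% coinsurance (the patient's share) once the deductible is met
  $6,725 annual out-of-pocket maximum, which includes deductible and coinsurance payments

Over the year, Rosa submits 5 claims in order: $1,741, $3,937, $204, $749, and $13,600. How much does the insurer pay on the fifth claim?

$10,358.10

Claim 1 ($1,741): entire amount goes to the deductible. Patient owes $1,741 (running OOP $1,741). Plan pays $1,741 − $1,741 = $0.
Claim 2 ($3,937): $393 finishes the deductible; $3,544 goes to coinsurance; 30% of $3,544 = $1,063.20. Cost to patient: $1,456.20. OOP to date $3,197.20. Plan pays $3,937 − $1,456.20 = $2,480.80.
Claim 3 ($204): deductible already satisfied, so patient's share is 30% × $204 = $61.20. Patient pays $61.20; OOP now $3,258.40. Insurer: $204 − $61.20 = $142.80.
Claim 4 ($749): 30% coinsurance on $749 = $224.70. Cost to patient: $224.70. OOP to date $3,483.10. Plan pays $749 − $224.70 = $524.30.
Claim 5 ($13,600): deductible met; 30% of $13,600 = $4,080. Adding that to $3,483.10 gives $7,563.10, past the $6,725 cap; patient pays only $6,725 − $3,483.10 = $3,241.90. Insurer: $13,600 − $3,241.90 = $10,358.10.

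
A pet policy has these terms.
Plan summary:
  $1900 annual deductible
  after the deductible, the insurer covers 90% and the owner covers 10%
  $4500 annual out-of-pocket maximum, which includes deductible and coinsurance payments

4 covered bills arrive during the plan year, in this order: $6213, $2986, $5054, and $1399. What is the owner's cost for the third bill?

$505.40

Claim 1 — $6213: deductible takes $1900, $4313 remains; 10% of $4313 = $431.30. Owner pays $2331.30; OOP now $2331.30.
Claim 2 — $2986: 10% coinsurance on $2986 = $298.60. Owner owes $298.60 (running OOP $2629.90).
Claim 3 — $5054: deductible met; 10% of $5054 = $505.40. Owner owes $505.40 (running OOP $3135.30).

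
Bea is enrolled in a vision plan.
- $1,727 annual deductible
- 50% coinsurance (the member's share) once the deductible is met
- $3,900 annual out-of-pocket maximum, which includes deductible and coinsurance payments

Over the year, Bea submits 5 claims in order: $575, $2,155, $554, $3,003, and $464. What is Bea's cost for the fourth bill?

Claim 1 ($575): all of it applies to the deductible. Cost to member: $575. OOP to date $575.
Claim 2 ($2,155): $1,152 to deductible, leaving $1,003; member's 50% is $501.50. Member owes $1,653.50 (running OOP $2,228.50).
Claim 3 ($554): deductible met; 50% of $554 = $277. Member owes $277 (running OOP $2,505.50).
Claim 4 ($3,003): deductible already satisfied, so member's share is 50% × $3,003 = $1,501.50. That would push OOP to $4,007, over the $3,900 cap, so member pays $3,900 − $2,505.50 = $1,394.50.

$1,394.50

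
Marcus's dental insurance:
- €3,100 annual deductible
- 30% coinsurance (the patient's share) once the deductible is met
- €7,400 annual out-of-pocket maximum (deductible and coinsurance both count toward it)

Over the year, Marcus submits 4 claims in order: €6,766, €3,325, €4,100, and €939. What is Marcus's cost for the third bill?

€1,230

Claim 1 — €6,766: deductible takes €3,100, €3,666 remains; patient's 30% is €1,099.80. Patient owes €4,199.80 (running OOP €4,199.80).
Claim 2 — €3,325: 30% coinsurance on €3,325 = €997.50. Cost to patient: €997.50. OOP to date €5,197.30.
Claim 3 — €4,100: deductible met; 30% of €4,100 = €1,230. Patient owes €1,230 (running OOP €6,427.30).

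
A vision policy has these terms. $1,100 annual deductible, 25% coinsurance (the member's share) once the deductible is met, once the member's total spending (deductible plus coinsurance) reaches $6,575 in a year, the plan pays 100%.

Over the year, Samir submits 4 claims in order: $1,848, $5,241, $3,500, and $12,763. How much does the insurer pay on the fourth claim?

$9,660.25

#1 ($1,848): $1,100 finishes the deductible; $748 goes to coinsurance; coinsurance $748 × 25% = $187. Member pays $1,287; OOP now $1,287. Insurer: $1,848 − $1,287 = $561.
#2 ($5,241): 25% coinsurance on $5,241 = $1,310.25. Member owes $1,310.25 (running OOP $2,597.25). Insurer: $5,241 − $1,310.25 = $3,930.75.
#3 ($3,500): deductible already satisfied, so member's share is 25% × $3,500 = $875. Member owes $875 (running OOP $3,472.25). Insurer: $3,500 − $875 = $2,625.
#4 ($12,763): deductible met; 25% of $12,763 = $3,190.75. Adding that to $3,472.25 gives $6,663, past the $6,575 cap; member pays only $6,575 − $3,472.25 = $3,102.75. Plan pays $12,763 − $3,102.75 = $9,660.25.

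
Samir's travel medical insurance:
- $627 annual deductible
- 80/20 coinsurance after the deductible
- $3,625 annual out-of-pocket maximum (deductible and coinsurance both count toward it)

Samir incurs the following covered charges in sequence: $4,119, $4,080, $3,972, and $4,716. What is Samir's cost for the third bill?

$794.40

Claim 1 ($4,119): $627 finishes the deductible; $3,492 goes to coinsurance; 20% of $3,492 = $698.40. Traveler pays $1,325.40; OOP now $1,325.40.
Claim 2 ($4,080): deductible already satisfied, so traveler's share is 20% × $4,080 = $816. Traveler owes $816 (running OOP $2,141.40).
Claim 3 ($3,972): 20% coinsurance on $3,972 = $794.40. Traveler pays $794.40; OOP now $2,935.80.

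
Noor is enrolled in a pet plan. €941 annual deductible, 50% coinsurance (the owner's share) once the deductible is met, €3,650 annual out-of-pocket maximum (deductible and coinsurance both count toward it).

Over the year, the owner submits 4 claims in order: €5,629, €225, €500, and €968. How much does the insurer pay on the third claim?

Bill 1, €5,629: deductible takes €941, €4,688 remains; owner's 50% is €2,344. Owner pays €3,285; OOP now €3,285. Plan pays €5,629 − €3,285 = €2,344.
Bill 2, €225: deductible already satisfied, so owner's share is 50% × €225 = €112.50. Cost to owner: €112.50. OOP to date €3,397.50. Plan pays €225 − €112.50 = €112.50.
Bill 3, €500: deductible met; 50% of €500 = €250. Cost to owner: €250. OOP to date €3,647.50. Plan pays €500 − €250 = €250.

€250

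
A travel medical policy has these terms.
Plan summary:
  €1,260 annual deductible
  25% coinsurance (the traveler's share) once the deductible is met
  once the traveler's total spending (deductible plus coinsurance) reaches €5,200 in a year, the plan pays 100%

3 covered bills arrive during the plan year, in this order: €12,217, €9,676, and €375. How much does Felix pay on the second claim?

Claim 1 (€12,217): €1,260 to deductible, leaving €10,957; traveler's 25% is €2,739.25. Traveler pays €3,999.25; OOP now €3,999.25.
Claim 2 (€9,676): deductible met; 25% of €9,676 = €2,419. That would push OOP to €6,418.25, over the €5,200 cap, so traveler pays €5,200 − €3,999.25 = €1,200.75.

€1,200.75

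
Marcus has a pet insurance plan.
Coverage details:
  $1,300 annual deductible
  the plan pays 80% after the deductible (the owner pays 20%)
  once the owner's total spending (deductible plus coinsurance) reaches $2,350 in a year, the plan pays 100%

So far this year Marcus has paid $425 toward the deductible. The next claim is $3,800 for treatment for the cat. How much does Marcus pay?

$1,460

$425 of the $1,300 deductible is already met, leaving $875.
That leaves $3,800 − $875 = $2,925 for coinsurance.
Coinsurance: $2,925 × 20% = $585.
Owner responsibility before any cap: $875 + $585 = $1,460.
Total out-of-pocket so far would be $425 + $1,460 = $1,885, below the $2,350 cap — no reduction.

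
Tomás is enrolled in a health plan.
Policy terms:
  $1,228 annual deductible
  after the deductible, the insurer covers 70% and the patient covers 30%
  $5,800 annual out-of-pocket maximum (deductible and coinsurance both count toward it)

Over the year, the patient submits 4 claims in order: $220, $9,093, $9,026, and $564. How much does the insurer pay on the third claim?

#1 ($220): entire amount goes to the deductible. Patient owes $220 (running OOP $220). Insurer: $220 − $220 = $0.
#2 ($9,093): $1,008 finishes the deductible; $8,085 goes to coinsurance; coinsurance $8,085 × 30% = $2,425.50. Patient owes $3,433.50 (running OOP $3,653.50). Plan pays $9,093 − $3,433.50 = $5,659.50.
#3 ($9,026): deductible met; 30% of $9,026 = $2,707.80. That would push OOP to $6,361.30, over the $5,800 cap, so patient pays $5,800 − $3,653.50 = $2,146.50. Insurer: $9,026 − $2,146.50 = $6,879.50.

$6,879.50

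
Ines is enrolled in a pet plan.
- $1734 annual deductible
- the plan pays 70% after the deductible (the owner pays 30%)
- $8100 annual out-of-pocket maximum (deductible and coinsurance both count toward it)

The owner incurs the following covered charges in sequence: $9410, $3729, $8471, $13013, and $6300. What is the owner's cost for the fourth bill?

$403.20

Claim 1 — $9410: deductible takes $1734, $7676 remains; owner's 30% is $2302.80. Owner pays $4036.80; OOP now $4036.80.
Claim 2 — $3729: deductible met; 30% of $3729 = $1118.70. Cost to owner: $1118.70. OOP to date $5155.50.
Claim 3 — $8471: 30% coinsurance on $8471 = $2541.30. Owner owes $2541.30 (running OOP $7696.80).
Claim 4 — $13013: deductible met; 30% of $13013 = $3903.90. That would push OOP to $11600.70, over the $8100 cap, so owner pays $8100 − $7696.80 = $403.20.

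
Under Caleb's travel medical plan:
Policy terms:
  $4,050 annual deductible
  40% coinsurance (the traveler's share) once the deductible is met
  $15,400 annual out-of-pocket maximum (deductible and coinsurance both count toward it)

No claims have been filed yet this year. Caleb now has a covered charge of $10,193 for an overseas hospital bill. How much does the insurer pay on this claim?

Nothing has been paid toward the $4,050 deductible, so the first $4,050 of this charge is applied there.
The remaining $6,143 (= $10,193 − $4,050) moves to coinsurance.
Coinsurance: $6,143 × 40% = $2,457.20.
Traveler responsibility before any cap: $4,050 + $2,457.20 = $6,507.20.
Year-to-date out-of-pocket becomes $0 + $6,507.20 = $6,507.20, still under the $15,400 maximum, so no cap applies.
Insurer pays the balance: $10,193 − $6,507.20 = $3,685.80.

$3,685.80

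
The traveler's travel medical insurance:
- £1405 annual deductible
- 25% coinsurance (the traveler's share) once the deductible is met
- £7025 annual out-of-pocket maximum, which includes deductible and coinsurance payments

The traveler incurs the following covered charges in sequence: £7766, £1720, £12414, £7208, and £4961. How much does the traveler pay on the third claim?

#1 (£7766): deductible takes £1405, £6361 remains; traveler's 25% is £1590.25. Traveler owes £2995.25 (running OOP £2995.25).
#2 (£1720): deductible already satisfied, so traveler's share is 25% × £1720 = £430. Traveler owes £430 (running OOP £3425.25).
#3 (£12414): deductible met; 25% of £12414 = £3103.50. Traveler owes £3103.50 (running OOP £6528.75).

£3103.50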